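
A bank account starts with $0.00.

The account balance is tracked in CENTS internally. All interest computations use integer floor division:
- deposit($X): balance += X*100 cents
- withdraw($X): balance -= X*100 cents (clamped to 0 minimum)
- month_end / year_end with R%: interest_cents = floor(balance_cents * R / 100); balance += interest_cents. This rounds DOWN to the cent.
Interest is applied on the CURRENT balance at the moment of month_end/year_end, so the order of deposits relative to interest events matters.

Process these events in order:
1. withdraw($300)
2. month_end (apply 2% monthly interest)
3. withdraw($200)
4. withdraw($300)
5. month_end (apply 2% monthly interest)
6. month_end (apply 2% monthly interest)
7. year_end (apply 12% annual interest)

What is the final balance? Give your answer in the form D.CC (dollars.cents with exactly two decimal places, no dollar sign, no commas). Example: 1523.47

Answer: 0.00

Derivation:
After 1 (withdraw($300)): balance=$0.00 total_interest=$0.00
After 2 (month_end (apply 2% monthly interest)): balance=$0.00 total_interest=$0.00
After 3 (withdraw($200)): balance=$0.00 total_interest=$0.00
After 4 (withdraw($300)): balance=$0.00 total_interest=$0.00
After 5 (month_end (apply 2% monthly interest)): balance=$0.00 total_interest=$0.00
After 6 (month_end (apply 2% monthly interest)): balance=$0.00 total_interest=$0.00
After 7 (year_end (apply 12% annual interest)): balance=$0.00 total_interest=$0.00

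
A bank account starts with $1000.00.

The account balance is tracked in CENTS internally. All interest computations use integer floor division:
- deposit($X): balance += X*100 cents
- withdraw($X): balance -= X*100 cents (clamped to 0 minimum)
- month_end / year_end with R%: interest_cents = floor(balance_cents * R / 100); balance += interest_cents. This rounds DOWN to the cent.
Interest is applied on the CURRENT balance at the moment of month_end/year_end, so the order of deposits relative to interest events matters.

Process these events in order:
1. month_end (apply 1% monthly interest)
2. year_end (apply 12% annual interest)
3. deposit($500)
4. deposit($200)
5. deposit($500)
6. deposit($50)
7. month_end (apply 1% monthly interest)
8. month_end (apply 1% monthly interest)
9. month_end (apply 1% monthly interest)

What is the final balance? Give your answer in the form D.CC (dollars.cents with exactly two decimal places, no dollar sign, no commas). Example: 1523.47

Answer: 2453.35

Derivation:
After 1 (month_end (apply 1% monthly interest)): balance=$1010.00 total_interest=$10.00
After 2 (year_end (apply 12% annual interest)): balance=$1131.20 total_interest=$131.20
After 3 (deposit($500)): balance=$1631.20 total_interest=$131.20
After 4 (deposit($200)): balance=$1831.20 total_interest=$131.20
After 5 (deposit($500)): balance=$2331.20 total_interest=$131.20
After 6 (deposit($50)): balance=$2381.20 total_interest=$131.20
After 7 (month_end (apply 1% monthly interest)): balance=$2405.01 total_interest=$155.01
After 8 (month_end (apply 1% monthly interest)): balance=$2429.06 total_interest=$179.06
After 9 (month_end (apply 1% monthly interest)): balance=$2453.35 total_interest=$203.35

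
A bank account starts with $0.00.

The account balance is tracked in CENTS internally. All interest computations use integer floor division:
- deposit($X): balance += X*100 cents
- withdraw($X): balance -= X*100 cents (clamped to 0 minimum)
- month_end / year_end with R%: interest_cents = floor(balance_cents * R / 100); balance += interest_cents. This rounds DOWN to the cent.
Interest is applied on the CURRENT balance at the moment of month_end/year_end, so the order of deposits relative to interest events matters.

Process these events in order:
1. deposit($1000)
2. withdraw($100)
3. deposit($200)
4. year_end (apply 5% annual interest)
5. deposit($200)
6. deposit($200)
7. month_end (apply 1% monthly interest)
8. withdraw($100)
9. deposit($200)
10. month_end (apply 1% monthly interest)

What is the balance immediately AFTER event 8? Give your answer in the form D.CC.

After 1 (deposit($1000)): balance=$1000.00 total_interest=$0.00
After 2 (withdraw($100)): balance=$900.00 total_interest=$0.00
After 3 (deposit($200)): balance=$1100.00 total_interest=$0.00
After 4 (year_end (apply 5% annual interest)): balance=$1155.00 total_interest=$55.00
After 5 (deposit($200)): balance=$1355.00 total_interest=$55.00
After 6 (deposit($200)): balance=$1555.00 total_interest=$55.00
After 7 (month_end (apply 1% monthly interest)): balance=$1570.55 total_interest=$70.55
After 8 (withdraw($100)): balance=$1470.55 total_interest=$70.55

Answer: 1470.55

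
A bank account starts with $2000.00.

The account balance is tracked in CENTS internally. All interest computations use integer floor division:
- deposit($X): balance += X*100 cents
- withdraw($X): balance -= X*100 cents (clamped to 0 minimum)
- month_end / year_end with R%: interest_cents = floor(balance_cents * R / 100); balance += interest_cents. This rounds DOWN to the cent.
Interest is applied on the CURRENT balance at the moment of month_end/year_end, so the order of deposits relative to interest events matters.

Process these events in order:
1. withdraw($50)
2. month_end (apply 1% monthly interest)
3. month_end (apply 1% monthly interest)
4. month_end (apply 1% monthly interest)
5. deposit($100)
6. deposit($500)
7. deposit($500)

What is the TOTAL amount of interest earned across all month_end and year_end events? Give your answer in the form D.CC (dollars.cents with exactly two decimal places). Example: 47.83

After 1 (withdraw($50)): balance=$1950.00 total_interest=$0.00
After 2 (month_end (apply 1% monthly interest)): balance=$1969.50 total_interest=$19.50
After 3 (month_end (apply 1% monthly interest)): balance=$1989.19 total_interest=$39.19
After 4 (month_end (apply 1% monthly interest)): balance=$2009.08 total_interest=$59.08
After 5 (deposit($100)): balance=$2109.08 total_interest=$59.08
After 6 (deposit($500)): balance=$2609.08 total_interest=$59.08
After 7 (deposit($500)): balance=$3109.08 total_interest=$59.08

Answer: 59.08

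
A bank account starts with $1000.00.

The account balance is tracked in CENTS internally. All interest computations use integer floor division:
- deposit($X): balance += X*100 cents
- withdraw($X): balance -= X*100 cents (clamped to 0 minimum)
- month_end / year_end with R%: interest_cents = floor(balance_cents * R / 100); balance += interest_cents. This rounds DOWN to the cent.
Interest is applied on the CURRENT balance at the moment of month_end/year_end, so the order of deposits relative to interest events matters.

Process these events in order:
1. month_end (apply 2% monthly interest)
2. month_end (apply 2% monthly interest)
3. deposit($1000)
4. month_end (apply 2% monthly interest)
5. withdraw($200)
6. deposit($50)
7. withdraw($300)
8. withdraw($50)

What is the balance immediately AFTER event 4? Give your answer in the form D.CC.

After 1 (month_end (apply 2% monthly interest)): balance=$1020.00 total_interest=$20.00
After 2 (month_end (apply 2% monthly interest)): balance=$1040.40 total_interest=$40.40
After 3 (deposit($1000)): balance=$2040.40 total_interest=$40.40
After 4 (month_end (apply 2% monthly interest)): balance=$2081.20 total_interest=$81.20

Answer: 2081.20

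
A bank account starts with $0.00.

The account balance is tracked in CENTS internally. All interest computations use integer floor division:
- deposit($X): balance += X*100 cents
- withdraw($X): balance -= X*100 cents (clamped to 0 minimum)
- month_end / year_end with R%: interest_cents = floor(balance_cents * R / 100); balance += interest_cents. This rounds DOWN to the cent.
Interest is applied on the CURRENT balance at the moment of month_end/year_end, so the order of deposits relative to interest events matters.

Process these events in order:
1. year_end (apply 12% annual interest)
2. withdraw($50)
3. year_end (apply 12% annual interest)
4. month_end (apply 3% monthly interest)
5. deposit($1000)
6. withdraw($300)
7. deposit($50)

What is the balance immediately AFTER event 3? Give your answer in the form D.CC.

Answer: 0.00

Derivation:
After 1 (year_end (apply 12% annual interest)): balance=$0.00 total_interest=$0.00
After 2 (withdraw($50)): balance=$0.00 total_interest=$0.00
After 3 (year_end (apply 12% annual interest)): balance=$0.00 total_interest=$0.00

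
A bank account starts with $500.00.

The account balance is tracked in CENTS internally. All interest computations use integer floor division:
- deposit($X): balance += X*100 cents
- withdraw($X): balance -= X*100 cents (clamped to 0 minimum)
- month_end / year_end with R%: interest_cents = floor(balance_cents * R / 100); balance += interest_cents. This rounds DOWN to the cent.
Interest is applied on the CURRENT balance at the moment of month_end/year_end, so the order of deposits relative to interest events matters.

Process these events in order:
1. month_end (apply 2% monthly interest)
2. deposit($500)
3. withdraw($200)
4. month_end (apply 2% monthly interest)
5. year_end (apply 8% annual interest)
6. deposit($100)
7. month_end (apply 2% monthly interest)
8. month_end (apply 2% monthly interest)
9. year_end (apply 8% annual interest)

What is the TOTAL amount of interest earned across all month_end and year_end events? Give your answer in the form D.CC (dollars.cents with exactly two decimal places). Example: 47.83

Answer: 214.95

Derivation:
After 1 (month_end (apply 2% monthly interest)): balance=$510.00 total_interest=$10.00
After 2 (deposit($500)): balance=$1010.00 total_interest=$10.00
After 3 (withdraw($200)): balance=$810.00 total_interest=$10.00
After 4 (month_end (apply 2% monthly interest)): balance=$826.20 total_interest=$26.20
After 5 (year_end (apply 8% annual interest)): balance=$892.29 total_interest=$92.29
After 6 (deposit($100)): balance=$992.29 total_interest=$92.29
After 7 (month_end (apply 2% monthly interest)): balance=$1012.13 total_interest=$112.13
After 8 (month_end (apply 2% monthly interest)): balance=$1032.37 total_interest=$132.37
After 9 (year_end (apply 8% annual interest)): balance=$1114.95 total_interest=$214.95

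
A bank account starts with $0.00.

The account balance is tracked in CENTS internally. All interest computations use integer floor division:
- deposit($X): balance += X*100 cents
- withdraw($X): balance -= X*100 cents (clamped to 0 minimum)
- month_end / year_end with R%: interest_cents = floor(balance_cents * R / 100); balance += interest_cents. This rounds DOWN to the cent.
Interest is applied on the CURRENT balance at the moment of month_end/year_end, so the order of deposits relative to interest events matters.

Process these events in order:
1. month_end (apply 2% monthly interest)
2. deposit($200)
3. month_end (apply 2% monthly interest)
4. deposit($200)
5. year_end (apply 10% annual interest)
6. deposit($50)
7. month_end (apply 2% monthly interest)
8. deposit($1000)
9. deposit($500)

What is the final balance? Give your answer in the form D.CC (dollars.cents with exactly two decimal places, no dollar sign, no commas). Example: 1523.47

Answer: 2004.28

Derivation:
After 1 (month_end (apply 2% monthly interest)): balance=$0.00 total_interest=$0.00
After 2 (deposit($200)): balance=$200.00 total_interest=$0.00
After 3 (month_end (apply 2% monthly interest)): balance=$204.00 total_interest=$4.00
After 4 (deposit($200)): balance=$404.00 total_interest=$4.00
After 5 (year_end (apply 10% annual interest)): balance=$444.40 total_interest=$44.40
After 6 (deposit($50)): balance=$494.40 total_interest=$44.40
After 7 (month_end (apply 2% monthly interest)): balance=$504.28 total_interest=$54.28
After 8 (deposit($1000)): balance=$1504.28 total_interest=$54.28
After 9 (deposit($500)): balance=$2004.28 total_interest=$54.28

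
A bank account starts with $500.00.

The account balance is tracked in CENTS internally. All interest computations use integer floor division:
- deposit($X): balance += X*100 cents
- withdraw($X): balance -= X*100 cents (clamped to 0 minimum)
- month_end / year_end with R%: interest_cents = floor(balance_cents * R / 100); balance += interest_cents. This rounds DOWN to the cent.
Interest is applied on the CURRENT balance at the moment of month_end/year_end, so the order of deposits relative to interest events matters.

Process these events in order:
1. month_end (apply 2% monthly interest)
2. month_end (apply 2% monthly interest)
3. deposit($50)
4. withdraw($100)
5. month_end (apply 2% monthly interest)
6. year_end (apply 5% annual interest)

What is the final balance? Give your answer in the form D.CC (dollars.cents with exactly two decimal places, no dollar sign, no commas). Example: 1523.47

Answer: 503.58

Derivation:
After 1 (month_end (apply 2% monthly interest)): balance=$510.00 total_interest=$10.00
After 2 (month_end (apply 2% monthly interest)): balance=$520.20 total_interest=$20.20
After 3 (deposit($50)): balance=$570.20 total_interest=$20.20
After 4 (withdraw($100)): balance=$470.20 total_interest=$20.20
After 5 (month_end (apply 2% monthly interest)): balance=$479.60 total_interest=$29.60
After 6 (year_end (apply 5% annual interest)): balance=$503.58 total_interest=$53.58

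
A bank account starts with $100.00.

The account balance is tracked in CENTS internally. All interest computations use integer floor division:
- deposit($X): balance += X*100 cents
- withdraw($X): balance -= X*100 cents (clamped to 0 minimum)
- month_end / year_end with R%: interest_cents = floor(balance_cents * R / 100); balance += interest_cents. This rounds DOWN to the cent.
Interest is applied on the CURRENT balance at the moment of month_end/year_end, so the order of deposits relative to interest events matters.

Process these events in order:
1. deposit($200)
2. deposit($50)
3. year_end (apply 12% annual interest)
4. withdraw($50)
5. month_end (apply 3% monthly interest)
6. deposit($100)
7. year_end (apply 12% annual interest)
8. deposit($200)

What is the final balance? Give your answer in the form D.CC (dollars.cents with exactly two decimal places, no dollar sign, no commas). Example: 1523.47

Answer: 706.53

Derivation:
After 1 (deposit($200)): balance=$300.00 total_interest=$0.00
After 2 (deposit($50)): balance=$350.00 total_interest=$0.00
After 3 (year_end (apply 12% annual interest)): balance=$392.00 total_interest=$42.00
After 4 (withdraw($50)): balance=$342.00 total_interest=$42.00
After 5 (month_end (apply 3% monthly interest)): balance=$352.26 total_interest=$52.26
After 6 (deposit($100)): balance=$452.26 total_interest=$52.26
After 7 (year_end (apply 12% annual interest)): balance=$506.53 total_interest=$106.53
After 8 (deposit($200)): balance=$706.53 total_interest=$106.53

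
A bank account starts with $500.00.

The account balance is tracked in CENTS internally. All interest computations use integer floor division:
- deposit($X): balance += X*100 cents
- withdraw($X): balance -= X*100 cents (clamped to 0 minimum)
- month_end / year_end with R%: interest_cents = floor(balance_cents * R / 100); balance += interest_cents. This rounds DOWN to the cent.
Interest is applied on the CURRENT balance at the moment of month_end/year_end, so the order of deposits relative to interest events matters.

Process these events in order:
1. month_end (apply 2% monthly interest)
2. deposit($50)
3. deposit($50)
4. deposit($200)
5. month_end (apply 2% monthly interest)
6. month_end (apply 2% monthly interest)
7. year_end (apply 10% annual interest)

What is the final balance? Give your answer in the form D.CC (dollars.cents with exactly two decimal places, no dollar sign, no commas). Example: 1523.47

After 1 (month_end (apply 2% monthly interest)): balance=$510.00 total_interest=$10.00
After 2 (deposit($50)): balance=$560.00 total_interest=$10.00
After 3 (deposit($50)): balance=$610.00 total_interest=$10.00
After 4 (deposit($200)): balance=$810.00 total_interest=$10.00
After 5 (month_end (apply 2% monthly interest)): balance=$826.20 total_interest=$26.20
After 6 (month_end (apply 2% monthly interest)): balance=$842.72 total_interest=$42.72
After 7 (year_end (apply 10% annual interest)): balance=$926.99 total_interest=$126.99

Answer: 926.99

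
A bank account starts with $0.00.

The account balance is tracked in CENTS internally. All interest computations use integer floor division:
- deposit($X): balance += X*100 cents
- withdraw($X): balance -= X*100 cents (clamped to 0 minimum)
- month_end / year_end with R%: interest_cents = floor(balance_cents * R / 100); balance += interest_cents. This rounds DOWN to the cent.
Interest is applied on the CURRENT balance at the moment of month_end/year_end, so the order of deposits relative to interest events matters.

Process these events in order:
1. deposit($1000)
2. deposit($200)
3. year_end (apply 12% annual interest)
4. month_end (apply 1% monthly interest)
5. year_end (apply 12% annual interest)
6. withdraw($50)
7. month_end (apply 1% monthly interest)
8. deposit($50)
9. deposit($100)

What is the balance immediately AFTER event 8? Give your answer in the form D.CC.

After 1 (deposit($1000)): balance=$1000.00 total_interest=$0.00
After 2 (deposit($200)): balance=$1200.00 total_interest=$0.00
After 3 (year_end (apply 12% annual interest)): balance=$1344.00 total_interest=$144.00
After 4 (month_end (apply 1% monthly interest)): balance=$1357.44 total_interest=$157.44
After 5 (year_end (apply 12% annual interest)): balance=$1520.33 total_interest=$320.33
After 6 (withdraw($50)): balance=$1470.33 total_interest=$320.33
After 7 (month_end (apply 1% monthly interest)): balance=$1485.03 total_interest=$335.03
After 8 (deposit($50)): balance=$1535.03 total_interest=$335.03

Answer: 1535.03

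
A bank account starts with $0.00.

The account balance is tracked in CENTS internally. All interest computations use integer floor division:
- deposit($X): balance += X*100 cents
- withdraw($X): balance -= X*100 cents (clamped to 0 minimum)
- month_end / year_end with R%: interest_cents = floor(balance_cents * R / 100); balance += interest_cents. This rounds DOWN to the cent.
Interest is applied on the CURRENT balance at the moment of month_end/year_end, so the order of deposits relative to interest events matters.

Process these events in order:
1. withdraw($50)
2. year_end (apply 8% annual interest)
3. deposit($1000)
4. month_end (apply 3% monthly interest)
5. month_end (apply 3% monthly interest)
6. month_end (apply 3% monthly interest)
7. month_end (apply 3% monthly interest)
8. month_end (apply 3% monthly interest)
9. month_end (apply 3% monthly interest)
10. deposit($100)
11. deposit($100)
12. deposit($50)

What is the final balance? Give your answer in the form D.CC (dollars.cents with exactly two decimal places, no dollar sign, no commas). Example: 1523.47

Answer: 1444.03

Derivation:
After 1 (withdraw($50)): balance=$0.00 total_interest=$0.00
After 2 (year_end (apply 8% annual interest)): balance=$0.00 total_interest=$0.00
After 3 (deposit($1000)): balance=$1000.00 total_interest=$0.00
After 4 (month_end (apply 3% monthly interest)): balance=$1030.00 total_interest=$30.00
After 5 (month_end (apply 3% monthly interest)): balance=$1060.90 total_interest=$60.90
After 6 (month_end (apply 3% monthly interest)): balance=$1092.72 total_interest=$92.72
After 7 (month_end (apply 3% monthly interest)): balance=$1125.50 total_interest=$125.50
After 8 (month_end (apply 3% monthly interest)): balance=$1159.26 total_interest=$159.26
After 9 (month_end (apply 3% monthly interest)): balance=$1194.03 total_interest=$194.03
After 10 (deposit($100)): balance=$1294.03 total_interest=$194.03
After 11 (deposit($100)): balance=$1394.03 total_interest=$194.03
After 12 (deposit($50)): balance=$1444.03 total_interest=$194.03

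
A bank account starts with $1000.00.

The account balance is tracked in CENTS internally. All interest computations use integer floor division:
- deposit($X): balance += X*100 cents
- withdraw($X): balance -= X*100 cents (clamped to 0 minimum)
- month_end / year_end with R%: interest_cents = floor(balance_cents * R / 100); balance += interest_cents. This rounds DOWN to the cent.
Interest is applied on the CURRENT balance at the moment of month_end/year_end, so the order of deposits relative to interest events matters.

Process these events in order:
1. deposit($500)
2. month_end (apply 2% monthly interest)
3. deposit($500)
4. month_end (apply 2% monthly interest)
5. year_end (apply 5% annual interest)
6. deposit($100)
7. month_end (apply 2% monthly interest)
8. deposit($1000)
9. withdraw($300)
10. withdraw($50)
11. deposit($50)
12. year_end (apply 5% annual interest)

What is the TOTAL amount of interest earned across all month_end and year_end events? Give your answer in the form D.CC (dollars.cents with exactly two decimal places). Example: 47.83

Answer: 370.59

Derivation:
After 1 (deposit($500)): balance=$1500.00 total_interest=$0.00
After 2 (month_end (apply 2% monthly interest)): balance=$1530.00 total_interest=$30.00
After 3 (deposit($500)): balance=$2030.00 total_interest=$30.00
After 4 (month_end (apply 2% monthly interest)): balance=$2070.60 total_interest=$70.60
After 5 (year_end (apply 5% annual interest)): balance=$2174.13 total_interest=$174.13
After 6 (deposit($100)): balance=$2274.13 total_interest=$174.13
After 7 (month_end (apply 2% monthly interest)): balance=$2319.61 total_interest=$219.61
After 8 (deposit($1000)): balance=$3319.61 total_interest=$219.61
After 9 (withdraw($300)): balance=$3019.61 total_interest=$219.61
After 10 (withdraw($50)): balance=$2969.61 total_interest=$219.61
After 11 (deposit($50)): balance=$3019.61 total_interest=$219.61
After 12 (year_end (apply 5% annual interest)): balance=$3170.59 total_interest=$370.59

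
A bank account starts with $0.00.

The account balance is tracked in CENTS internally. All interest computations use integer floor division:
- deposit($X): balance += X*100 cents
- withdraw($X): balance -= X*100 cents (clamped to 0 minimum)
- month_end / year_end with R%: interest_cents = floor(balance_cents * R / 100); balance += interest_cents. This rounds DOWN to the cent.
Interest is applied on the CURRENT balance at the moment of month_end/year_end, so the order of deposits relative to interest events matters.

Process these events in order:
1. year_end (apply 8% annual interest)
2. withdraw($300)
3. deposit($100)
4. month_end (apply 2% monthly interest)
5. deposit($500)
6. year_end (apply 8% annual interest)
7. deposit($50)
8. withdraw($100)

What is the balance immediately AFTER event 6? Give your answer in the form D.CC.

After 1 (year_end (apply 8% annual interest)): balance=$0.00 total_interest=$0.00
After 2 (withdraw($300)): balance=$0.00 total_interest=$0.00
After 3 (deposit($100)): balance=$100.00 total_interest=$0.00
After 4 (month_end (apply 2% monthly interest)): balance=$102.00 total_interest=$2.00
After 5 (deposit($500)): balance=$602.00 total_interest=$2.00
After 6 (year_end (apply 8% annual interest)): balance=$650.16 total_interest=$50.16

Answer: 650.16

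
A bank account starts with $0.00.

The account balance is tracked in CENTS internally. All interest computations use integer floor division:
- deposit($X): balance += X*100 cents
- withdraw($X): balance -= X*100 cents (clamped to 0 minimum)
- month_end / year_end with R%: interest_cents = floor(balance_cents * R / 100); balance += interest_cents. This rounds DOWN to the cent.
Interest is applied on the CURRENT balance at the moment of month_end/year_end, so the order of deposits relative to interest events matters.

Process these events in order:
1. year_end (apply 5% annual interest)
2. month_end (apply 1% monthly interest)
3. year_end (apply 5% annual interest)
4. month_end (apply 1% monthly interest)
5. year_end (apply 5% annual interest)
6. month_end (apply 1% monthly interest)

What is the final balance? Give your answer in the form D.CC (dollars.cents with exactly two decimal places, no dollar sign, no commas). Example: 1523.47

Answer: 0.00

Derivation:
After 1 (year_end (apply 5% annual interest)): balance=$0.00 total_interest=$0.00
After 2 (month_end (apply 1% monthly interest)): balance=$0.00 total_interest=$0.00
After 3 (year_end (apply 5% annual interest)): balance=$0.00 total_interest=$0.00
After 4 (month_end (apply 1% monthly interest)): balance=$0.00 total_interest=$0.00
After 5 (year_end (apply 5% annual interest)): balance=$0.00 total_interest=$0.00
After 6 (month_end (apply 1% monthly interest)): balance=$0.00 total_interest=$0.00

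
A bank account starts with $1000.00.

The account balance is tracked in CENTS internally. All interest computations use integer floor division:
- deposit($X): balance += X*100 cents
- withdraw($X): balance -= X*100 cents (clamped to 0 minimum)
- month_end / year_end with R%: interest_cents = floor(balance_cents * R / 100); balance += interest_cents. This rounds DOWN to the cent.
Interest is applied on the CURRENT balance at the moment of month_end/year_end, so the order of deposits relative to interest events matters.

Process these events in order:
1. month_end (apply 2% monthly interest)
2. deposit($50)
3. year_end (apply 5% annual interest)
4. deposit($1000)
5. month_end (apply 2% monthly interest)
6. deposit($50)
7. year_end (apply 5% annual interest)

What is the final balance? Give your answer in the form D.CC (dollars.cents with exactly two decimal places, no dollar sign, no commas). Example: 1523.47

After 1 (month_end (apply 2% monthly interest)): balance=$1020.00 total_interest=$20.00
After 2 (deposit($50)): balance=$1070.00 total_interest=$20.00
After 3 (year_end (apply 5% annual interest)): balance=$1123.50 total_interest=$73.50
After 4 (deposit($1000)): balance=$2123.50 total_interest=$73.50
After 5 (month_end (apply 2% monthly interest)): balance=$2165.97 total_interest=$115.97
After 6 (deposit($50)): balance=$2215.97 total_interest=$115.97
After 7 (year_end (apply 5% annual interest)): balance=$2326.76 total_interest=$226.76

Answer: 2326.76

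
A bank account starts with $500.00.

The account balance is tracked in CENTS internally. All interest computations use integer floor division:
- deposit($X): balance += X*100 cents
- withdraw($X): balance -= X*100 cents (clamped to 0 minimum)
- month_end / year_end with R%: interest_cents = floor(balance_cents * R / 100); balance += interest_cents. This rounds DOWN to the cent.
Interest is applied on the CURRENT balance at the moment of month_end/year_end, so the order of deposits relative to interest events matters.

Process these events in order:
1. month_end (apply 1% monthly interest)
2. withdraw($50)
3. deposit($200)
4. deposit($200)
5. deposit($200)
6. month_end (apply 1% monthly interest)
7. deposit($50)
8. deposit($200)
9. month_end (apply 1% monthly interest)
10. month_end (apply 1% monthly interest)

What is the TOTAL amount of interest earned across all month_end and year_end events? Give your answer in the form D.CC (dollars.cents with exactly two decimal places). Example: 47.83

Answer: 41.98

Derivation:
After 1 (month_end (apply 1% monthly interest)): balance=$505.00 total_interest=$5.00
After 2 (withdraw($50)): balance=$455.00 total_interest=$5.00
After 3 (deposit($200)): balance=$655.00 total_interest=$5.00
After 4 (deposit($200)): balance=$855.00 total_interest=$5.00
After 5 (deposit($200)): balance=$1055.00 total_interest=$5.00
After 6 (month_end (apply 1% monthly interest)): balance=$1065.55 total_interest=$15.55
After 7 (deposit($50)): balance=$1115.55 total_interest=$15.55
After 8 (deposit($200)): balance=$1315.55 total_interest=$15.55
After 9 (month_end (apply 1% monthly interest)): balance=$1328.70 total_interest=$28.70
After 10 (month_end (apply 1% monthly interest)): balance=$1341.98 total_interest=$41.98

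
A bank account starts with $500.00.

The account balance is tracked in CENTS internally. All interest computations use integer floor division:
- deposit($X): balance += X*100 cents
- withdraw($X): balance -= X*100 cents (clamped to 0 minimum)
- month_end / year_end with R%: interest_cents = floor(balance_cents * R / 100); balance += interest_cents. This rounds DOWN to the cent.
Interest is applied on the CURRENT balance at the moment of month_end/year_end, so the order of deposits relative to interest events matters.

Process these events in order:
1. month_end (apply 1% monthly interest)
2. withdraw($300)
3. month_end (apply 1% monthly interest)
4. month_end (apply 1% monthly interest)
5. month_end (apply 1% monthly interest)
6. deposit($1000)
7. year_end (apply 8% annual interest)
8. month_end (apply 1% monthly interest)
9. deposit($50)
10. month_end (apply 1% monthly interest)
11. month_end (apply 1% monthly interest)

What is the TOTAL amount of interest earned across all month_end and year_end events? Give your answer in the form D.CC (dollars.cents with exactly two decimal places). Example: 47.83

Answer: 148.73

Derivation:
After 1 (month_end (apply 1% monthly interest)): balance=$505.00 total_interest=$5.00
After 2 (withdraw($300)): balance=$205.00 total_interest=$5.00
After 3 (month_end (apply 1% monthly interest)): balance=$207.05 total_interest=$7.05
After 4 (month_end (apply 1% monthly interest)): balance=$209.12 total_interest=$9.12
After 5 (month_end (apply 1% monthly interest)): balance=$211.21 total_interest=$11.21
After 6 (deposit($1000)): balance=$1211.21 total_interest=$11.21
After 7 (year_end (apply 8% annual interest)): balance=$1308.10 total_interest=$108.10
After 8 (month_end (apply 1% monthly interest)): balance=$1321.18 total_interest=$121.18
After 9 (deposit($50)): balance=$1371.18 total_interest=$121.18
After 10 (month_end (apply 1% monthly interest)): balance=$1384.89 total_interest=$134.89
After 11 (month_end (apply 1% monthly interest)): balance=$1398.73 total_interest=$148.73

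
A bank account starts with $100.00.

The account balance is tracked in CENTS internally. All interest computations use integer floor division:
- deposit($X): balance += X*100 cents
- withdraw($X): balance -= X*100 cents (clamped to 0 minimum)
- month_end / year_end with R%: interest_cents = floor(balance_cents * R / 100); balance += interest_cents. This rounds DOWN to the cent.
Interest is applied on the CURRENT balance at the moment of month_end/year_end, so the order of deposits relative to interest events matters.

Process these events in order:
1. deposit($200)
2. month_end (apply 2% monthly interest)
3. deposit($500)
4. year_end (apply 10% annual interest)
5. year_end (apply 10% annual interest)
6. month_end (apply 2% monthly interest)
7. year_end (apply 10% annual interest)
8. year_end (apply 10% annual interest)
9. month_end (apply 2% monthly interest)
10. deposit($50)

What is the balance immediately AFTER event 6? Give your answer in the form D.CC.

After 1 (deposit($200)): balance=$300.00 total_interest=$0.00
After 2 (month_end (apply 2% monthly interest)): balance=$306.00 total_interest=$6.00
After 3 (deposit($500)): balance=$806.00 total_interest=$6.00
After 4 (year_end (apply 10% annual interest)): balance=$886.60 total_interest=$86.60
After 5 (year_end (apply 10% annual interest)): balance=$975.26 total_interest=$175.26
After 6 (month_end (apply 2% monthly interest)): balance=$994.76 total_interest=$194.76

Answer: 994.76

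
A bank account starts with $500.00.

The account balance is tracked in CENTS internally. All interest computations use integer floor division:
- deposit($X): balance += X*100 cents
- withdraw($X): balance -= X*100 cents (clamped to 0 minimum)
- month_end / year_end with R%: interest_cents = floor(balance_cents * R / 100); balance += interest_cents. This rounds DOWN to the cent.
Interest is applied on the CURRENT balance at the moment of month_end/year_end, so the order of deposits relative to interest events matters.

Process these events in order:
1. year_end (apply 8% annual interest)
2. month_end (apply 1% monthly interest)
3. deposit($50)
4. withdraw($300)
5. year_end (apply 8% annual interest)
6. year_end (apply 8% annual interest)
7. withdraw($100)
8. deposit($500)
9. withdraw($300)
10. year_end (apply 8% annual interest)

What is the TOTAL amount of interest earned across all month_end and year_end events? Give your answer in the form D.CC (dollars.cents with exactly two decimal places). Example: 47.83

After 1 (year_end (apply 8% annual interest)): balance=$540.00 total_interest=$40.00
After 2 (month_end (apply 1% monthly interest)): balance=$545.40 total_interest=$45.40
After 3 (deposit($50)): balance=$595.40 total_interest=$45.40
After 4 (withdraw($300)): balance=$295.40 total_interest=$45.40
After 5 (year_end (apply 8% annual interest)): balance=$319.03 total_interest=$69.03
After 6 (year_end (apply 8% annual interest)): balance=$344.55 total_interest=$94.55
After 7 (withdraw($100)): balance=$244.55 total_interest=$94.55
After 8 (deposit($500)): balance=$744.55 total_interest=$94.55
After 9 (withdraw($300)): balance=$444.55 total_interest=$94.55
After 10 (year_end (apply 8% annual interest)): balance=$480.11 total_interest=$130.11

Answer: 130.11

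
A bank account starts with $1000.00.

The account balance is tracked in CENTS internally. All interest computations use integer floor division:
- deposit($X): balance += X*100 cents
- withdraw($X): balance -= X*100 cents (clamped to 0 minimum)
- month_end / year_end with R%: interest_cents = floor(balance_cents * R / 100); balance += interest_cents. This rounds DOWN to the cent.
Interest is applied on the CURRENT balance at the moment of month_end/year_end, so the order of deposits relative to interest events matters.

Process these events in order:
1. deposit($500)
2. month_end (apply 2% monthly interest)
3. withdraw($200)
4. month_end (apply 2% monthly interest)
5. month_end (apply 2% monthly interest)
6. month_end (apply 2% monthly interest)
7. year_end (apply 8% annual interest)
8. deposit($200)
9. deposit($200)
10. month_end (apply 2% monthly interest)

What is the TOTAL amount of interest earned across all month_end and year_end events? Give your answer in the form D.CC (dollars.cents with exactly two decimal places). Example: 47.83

After 1 (deposit($500)): balance=$1500.00 total_interest=$0.00
After 2 (month_end (apply 2% monthly interest)): balance=$1530.00 total_interest=$30.00
After 3 (withdraw($200)): balance=$1330.00 total_interest=$30.00
After 4 (month_end (apply 2% monthly interest)): balance=$1356.60 total_interest=$56.60
After 5 (month_end (apply 2% monthly interest)): balance=$1383.73 total_interest=$83.73
After 6 (month_end (apply 2% monthly interest)): balance=$1411.40 total_interest=$111.40
After 7 (year_end (apply 8% annual interest)): balance=$1524.31 total_interest=$224.31
After 8 (deposit($200)): balance=$1724.31 total_interest=$224.31
After 9 (deposit($200)): balance=$1924.31 total_interest=$224.31
After 10 (month_end (apply 2% monthly interest)): balance=$1962.79 total_interest=$262.79

Answer: 262.79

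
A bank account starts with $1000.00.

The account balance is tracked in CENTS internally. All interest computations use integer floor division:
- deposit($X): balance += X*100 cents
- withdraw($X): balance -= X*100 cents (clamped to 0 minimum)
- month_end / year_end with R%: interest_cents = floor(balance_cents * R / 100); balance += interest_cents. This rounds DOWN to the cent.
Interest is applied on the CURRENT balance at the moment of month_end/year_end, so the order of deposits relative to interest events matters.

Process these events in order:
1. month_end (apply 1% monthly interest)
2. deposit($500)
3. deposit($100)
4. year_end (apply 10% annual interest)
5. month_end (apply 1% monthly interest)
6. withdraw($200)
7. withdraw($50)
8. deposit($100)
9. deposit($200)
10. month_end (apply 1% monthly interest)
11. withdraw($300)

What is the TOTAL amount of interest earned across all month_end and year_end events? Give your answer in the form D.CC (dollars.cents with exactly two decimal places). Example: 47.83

After 1 (month_end (apply 1% monthly interest)): balance=$1010.00 total_interest=$10.00
After 2 (deposit($500)): balance=$1510.00 total_interest=$10.00
After 3 (deposit($100)): balance=$1610.00 total_interest=$10.00
After 4 (year_end (apply 10% annual interest)): balance=$1771.00 total_interest=$171.00
After 5 (month_end (apply 1% monthly interest)): balance=$1788.71 total_interest=$188.71
After 6 (withdraw($200)): balance=$1588.71 total_interest=$188.71
After 7 (withdraw($50)): balance=$1538.71 total_interest=$188.71
After 8 (deposit($100)): balance=$1638.71 total_interest=$188.71
After 9 (deposit($200)): balance=$1838.71 total_interest=$188.71
After 10 (month_end (apply 1% monthly interest)): balance=$1857.09 total_interest=$207.09
After 11 (withdraw($300)): balance=$1557.09 total_interest=$207.09

Answer: 207.09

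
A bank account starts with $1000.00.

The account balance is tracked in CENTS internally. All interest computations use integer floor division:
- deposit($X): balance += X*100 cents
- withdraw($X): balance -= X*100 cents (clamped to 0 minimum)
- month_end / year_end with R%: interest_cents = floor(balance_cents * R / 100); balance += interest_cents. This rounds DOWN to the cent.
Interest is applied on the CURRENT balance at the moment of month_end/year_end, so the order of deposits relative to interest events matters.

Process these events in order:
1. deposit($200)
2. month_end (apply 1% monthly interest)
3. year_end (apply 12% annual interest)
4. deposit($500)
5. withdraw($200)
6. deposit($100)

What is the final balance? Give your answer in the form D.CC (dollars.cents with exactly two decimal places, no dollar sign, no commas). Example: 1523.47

Answer: 1757.44

Derivation:
After 1 (deposit($200)): balance=$1200.00 total_interest=$0.00
After 2 (month_end (apply 1% monthly interest)): balance=$1212.00 total_interest=$12.00
After 3 (year_end (apply 12% annual interest)): balance=$1357.44 total_interest=$157.44
After 4 (deposit($500)): balance=$1857.44 total_interest=$157.44
After 5 (withdraw($200)): balance=$1657.44 total_interest=$157.44
After 6 (deposit($100)): balance=$1757.44 total_interest=$157.44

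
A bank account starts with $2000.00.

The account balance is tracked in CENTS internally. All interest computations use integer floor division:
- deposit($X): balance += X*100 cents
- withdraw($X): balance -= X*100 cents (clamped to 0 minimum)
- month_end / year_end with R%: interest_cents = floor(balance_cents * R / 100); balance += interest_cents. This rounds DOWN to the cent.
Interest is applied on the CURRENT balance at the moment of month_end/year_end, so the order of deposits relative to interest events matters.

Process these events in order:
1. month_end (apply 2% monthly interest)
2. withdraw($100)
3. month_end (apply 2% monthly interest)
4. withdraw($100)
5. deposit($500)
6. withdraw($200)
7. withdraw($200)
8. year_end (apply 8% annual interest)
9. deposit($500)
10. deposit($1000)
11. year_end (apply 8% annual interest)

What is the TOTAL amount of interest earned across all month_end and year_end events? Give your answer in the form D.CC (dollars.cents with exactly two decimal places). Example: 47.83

After 1 (month_end (apply 2% monthly interest)): balance=$2040.00 total_interest=$40.00
After 2 (withdraw($100)): balance=$1940.00 total_interest=$40.00
After 3 (month_end (apply 2% monthly interest)): balance=$1978.80 total_interest=$78.80
After 4 (withdraw($100)): balance=$1878.80 total_interest=$78.80
After 5 (deposit($500)): balance=$2378.80 total_interest=$78.80
After 6 (withdraw($200)): balance=$2178.80 total_interest=$78.80
After 7 (withdraw($200)): balance=$1978.80 total_interest=$78.80
After 8 (year_end (apply 8% annual interest)): balance=$2137.10 total_interest=$237.10
After 9 (deposit($500)): balance=$2637.10 total_interest=$237.10
After 10 (deposit($1000)): balance=$3637.10 total_interest=$237.10
After 11 (year_end (apply 8% annual interest)): balance=$3928.06 total_interest=$528.06

Answer: 528.06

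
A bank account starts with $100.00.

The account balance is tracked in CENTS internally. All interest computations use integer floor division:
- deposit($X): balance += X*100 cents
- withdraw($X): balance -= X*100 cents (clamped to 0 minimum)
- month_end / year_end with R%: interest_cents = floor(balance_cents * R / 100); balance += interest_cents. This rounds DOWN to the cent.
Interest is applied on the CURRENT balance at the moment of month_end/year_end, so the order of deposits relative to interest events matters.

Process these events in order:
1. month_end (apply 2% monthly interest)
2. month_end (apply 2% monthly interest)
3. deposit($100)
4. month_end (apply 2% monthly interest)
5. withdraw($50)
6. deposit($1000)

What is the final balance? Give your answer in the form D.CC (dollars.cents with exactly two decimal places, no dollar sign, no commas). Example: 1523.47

After 1 (month_end (apply 2% monthly interest)): balance=$102.00 total_interest=$2.00
After 2 (month_end (apply 2% monthly interest)): balance=$104.04 total_interest=$4.04
After 3 (deposit($100)): balance=$204.04 total_interest=$4.04
After 4 (month_end (apply 2% monthly interest)): balance=$208.12 total_interest=$8.12
After 5 (withdraw($50)): balance=$158.12 total_interest=$8.12
After 6 (deposit($1000)): balance=$1158.12 total_interest=$8.12

Answer: 1158.12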